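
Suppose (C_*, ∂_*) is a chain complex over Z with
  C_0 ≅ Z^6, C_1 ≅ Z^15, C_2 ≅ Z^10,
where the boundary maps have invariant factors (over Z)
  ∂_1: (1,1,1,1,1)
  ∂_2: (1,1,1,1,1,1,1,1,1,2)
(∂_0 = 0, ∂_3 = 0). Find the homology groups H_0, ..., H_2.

H_0: b_0 = 6 − 0 − 5 = 1; torsion from ∂_1 factors > 1: none. So H_0 ≅ Z.
H_1: b_1 = 15 − 5 − 10 = 0; torsion from ∂_2 factors > 1: [2]. So H_1 ≅ Z/2Z.
H_2: b_2 = 10 − 10 − 0 = 0; torsion from ∂_3 factors > 1: none. So H_2 ≅ 0.

H_0 ≅ Z,  H_1 ≅ Z/2Z,  H_2 = 0.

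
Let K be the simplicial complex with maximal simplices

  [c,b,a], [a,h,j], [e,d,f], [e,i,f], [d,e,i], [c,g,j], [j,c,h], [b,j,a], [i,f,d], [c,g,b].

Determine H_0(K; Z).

H_0 ≅ Z^2.

We work with the vertex ordering a < b < c < d < e < f < g < h < i < j. The simplices of K, each written with vertices in increasing order, are:

  0-simplices (10): a, b, c, d, e, f, g, h, i, j
  1-simplices (18): ab, ac, ah, aj, bc, bg, bj, cg, ch, cj, de, df, di, ef, ei, fi, gj, hj
  2-simplices (10): abc, abj, ahj, bcg, cgj, chj, def, dei, dfi, efi

Hence C_0 ≅ Z^10, C_1 ≅ Z^18, C_2 ≅ Z^10.

The boundary map ∂_1: C_1 → C_0 sends each edge [p,q] (with p < q) to q − p. For instance
  ∂bj = j − b.
The 10×18 boundary matrix has rank 8 and Smith normal form diag(1,1,1,1,1,1,1,1).

Boundary ∂_2: C_2 → C_1 acts by ∂[p,q,r] = [q,r] − [p,r] + [p,q]. For instance
  ∂abj = bj − aj + ab,
  ∂abc = bc − ac + ab.
As a 18×10 matrix over Z this has rank 9, with invariant factors (1,1,1,1,1,1,1,1,1).

Reading off H_k = ker ∂_k / im ∂_{k+1}:

  H_0: rank C_0 − rank ∂_1 = 10 − 8 = 2, and the invariant factors of ∂_1 are all 1, so H_0 ≅ Z^2.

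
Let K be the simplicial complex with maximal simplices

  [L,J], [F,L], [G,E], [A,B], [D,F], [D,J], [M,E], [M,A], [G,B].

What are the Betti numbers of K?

Take the total order A < B < D < E < F < G < J < L < M on the vertex set. Then K (dimension 1) consists of the simplices:

  0-simplices (9): A, B, D, E, F, G, J, L, M
  1-simplices (9): AB, AM, BG, DF, DJ, EG, EM, FL, JL

giving chain groups C_0 ≅ Z^9, C_1 ≅ Z^9.

∂_1: C_1 → C_0 sends each edge [p,q] (with p < q) to q − p.
As a 9×9 matrix over Z this has rank 7, with invariant factors (1,1,1,1,1,1,1).

Now H_k = ker ∂_k / im ∂_{k+1}, so:

  H_0: rank C_0 − rank ∂_1 = 9 − 7 = 2, and the invariant factors of ∂_1 are all 1, so H_0 ≅ Z^2.
  H_1: rank ker ∂_1 − rank ∂_2 = (9 − 7) − 0 = 2, and there is no ∂_2, so H_1 ≅ Z^2.

As a check, the Euler characteristic is 9 − 9 = 0, which agrees with 2 − 2 = 0.
(K is a triangulation of the disjoint union of the circle S^1 and the circle S^1.)

Hence the Betti numbers are b_0 = 2, b_1 = 2.

b_0 = 2, b_1 = 2.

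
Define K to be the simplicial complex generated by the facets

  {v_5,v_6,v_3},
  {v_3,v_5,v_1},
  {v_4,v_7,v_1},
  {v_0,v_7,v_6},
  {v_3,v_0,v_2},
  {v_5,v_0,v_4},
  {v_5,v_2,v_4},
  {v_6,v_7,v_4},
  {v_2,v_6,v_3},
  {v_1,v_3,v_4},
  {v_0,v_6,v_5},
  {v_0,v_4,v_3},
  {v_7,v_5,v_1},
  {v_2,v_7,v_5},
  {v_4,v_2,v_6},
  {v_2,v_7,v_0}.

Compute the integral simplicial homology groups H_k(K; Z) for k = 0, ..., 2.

Order the vertices as v_0 < v_1 < v_2 < v_3 < v_4 < v_5 < v_6 < v_7. Listing each simplex with vertices in this order, K has dimension 2 with simplices:

  0-simplices (8): [v_0], [v_1], [v_2], [v_3], [v_4], [v_5], [v_6], [v_7]
  1-simplices (24): (24 of them)
  2-simplices (16): (16 of them)

giving chain groups C_0 ≅ Z^8, C_1 ≅ Z^24, C_2 ≅ Z^16.

Boundary ∂_1: C_1 → C_0 sends each edge [p,q] (with p < q) to q − p.
As a 8×24 matrix over Z this has rank 7, with invariant factors (1,1,1,1,1,1,1).

The boundary map ∂_2: C_2 → C_1 acts by ∂[p,q,r] = [q,r] − [p,r] + [p,q]. For instance
  ∂[v_1,v_5,v_7] = [v_5,v_7] − [v_1,v_7] + [v_1,v_5],
  ∂[v_0,v_4,v_5] = [v_4,v_5] − [v_0,v_5] + [v_0,v_4].
As a 24×16 matrix over Z this has rank 15, with invariant factors (1,1,1,1,1,1,1,1,1,1,1,1,1,1,1).

Reading off H_k = ker ∂_k / im ∂_{k+1}:

  H_0: rank C_0 − rank ∂_1 = 8 − 7 = 1, and the invariant factors of ∂_1 are all 1, so H_0 ≅ Z.
  H_1: rank ker ∂_1 − rank ∂_2 = (24 − 7) − 15 = 2, and the invariant factors of ∂_2 are all 1, so H_1 ≅ Z^2.
  H_2: rank ker ∂_2 − rank ∂_3 = (16 − 15) − 0 = 1, and there is no ∂_3, so H_2 ≅ Z.

H_0 = Z,  H_1 = Z^2,  H_2 = Z.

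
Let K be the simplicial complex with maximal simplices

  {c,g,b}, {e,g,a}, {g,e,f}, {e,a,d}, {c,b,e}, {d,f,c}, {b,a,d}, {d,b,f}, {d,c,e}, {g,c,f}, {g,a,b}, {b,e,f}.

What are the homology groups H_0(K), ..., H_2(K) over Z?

H_0 ≅ Z,  H_1 ≅ Z/2Z,  H_2 = 0.

We work with the vertex ordering a < b < c < d < e < f < g. The simplices of K, each written with vertices in increasing order, are:

  0-simplices (7): a, b, c, d, e, f, g
  1-simplices (18): ab, ad, ae, ag, bc, bd, be, bf, bg, cd, ce, cf, cg, de, df, ef, eg, fg
  2-simplices (12): abd, abg, ade, aeg, bce, bcg, bdf, bef, cde, cdf, cfg, efg

giving chain groups C_0 ≅ Z^7, C_1 ≅ Z^18, C_2 ≅ Z^12.

∂_1: C_1 → C_0 sends each edge [p,q] (with p < q) to q − p.
This gives a 7×18 integer matrix of rank 6; reducing to Smith normal form yields diagonal entries (1,1,1,1,1,1).

Boundary ∂_2: C_2 → C_1 maps a triangle to the signed sum of its edges. For instance
  ∂ade = de − ae + ad,
  ∂efg = fg − eg + ef.
The 18×12 boundary matrix has rank 12 and Smith normal form diag(1,1,1,1,1,1,1,1,1,1,1,2).

Now H_k = ker ∂_k / im ∂_{k+1}, so:

  H_0: rank C_0 − rank ∂_1 = 7 − 6 = 1, and the invariant factors of ∂_1 are all 1, so H_0 ≅ Z.
  H_1: rank ker ∂_1 − rank ∂_2 = (18 − 6) − 12 = 0, and ∂_2 has invariant factor 2 > 1, so H_1 ≅ Z/2Z.
  H_2: rank ker ∂_2 − rank ∂_3 = (12 − 12) − 0 = 0, and there is no ∂_3, so H_2 ≅ 0.

As a check, the Euler characteristic is 7 − 18 + 12 = 1, which agrees with 1 − 0 + 0 = 1.
(K is a triangulation of the real projective plane RP^2.)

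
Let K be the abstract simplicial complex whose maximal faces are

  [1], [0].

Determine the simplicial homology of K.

Fix the vertex order 0 < 1 and write every simplex with vertices in increasing order. Then dim K = 0 and the simplices of K are:

  0-simplices (2): [0], [1]

Hence C_0 ≅ Z^2.

Computing H_k = (kernel of ∂_k) / (image of ∂_{k+1}):

  H_0: rank C_0 − rank ∂_1 = 2 − 0 = 2, and there is no ∂_1, so H_0 = Z^2.

(K is a triangulation of a set of 2 points.)

H_0 ≅ Z^2.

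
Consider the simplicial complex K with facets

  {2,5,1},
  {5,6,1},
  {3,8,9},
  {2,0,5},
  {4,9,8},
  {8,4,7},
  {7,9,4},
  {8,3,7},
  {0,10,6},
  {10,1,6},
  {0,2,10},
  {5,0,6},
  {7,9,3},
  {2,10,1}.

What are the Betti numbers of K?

Fix the vertex order 0 < 1 < 2 < 3 < 4 < 5 < 6 < 7 < 8 < 9 < 10 and write every simplex with vertices in increasing order. Then dim K = 2 and the simplices of K are:

  0-simplices (11): [0], [1], [2], [3], [4], [5], [6], [7], [8], [9], [10]
  1-simplices (21): [0,2], [0,5], [0,6], [0,10], [1,2], [1,5], [1,6], [1,10], [2,5], [2,10], [3,7], [3,8], [3,9], [4,7], [4,8], [4,9], [5,6], [6,10], [7,8], [7,9], [8,9]
  2-simplices (14): [0,2,5], [0,2,10], [0,5,6], [0,6,10], [1,2,5], [1,2,10], [1,5,6], [1,6,10], [3,7,8], [3,7,9], [3,8,9], [4,7,8], [4,7,9], [4,8,9]

giving chain groups C_0 ≅ Z^11, C_1 ≅ Z^21, C_2 ≅ Z^14.

Boundary ∂_1: C_1 → C_0 maps an edge to its endpoints' difference, ∂[p,q] = q − p.
The resulting 11×21 matrix has rank 9, and its Smith normal form has invariant factors (1,1,1,1,1,1,1,1,1).

The boundary map ∂_2: C_2 → C_1 acts by ∂[p,q,r] = [q,r] − [p,r] + [p,q]. For instance
  ∂[3,7,8] = [7,8] − [3,8] + [3,7],
  ∂[1,2,5] = [2,5] − [1,5] + [1,2].
As a 21×14 matrix over Z this has rank 12, with invariant factors (1,1,1,1,1,1,1,1,1,1,1,1).

Now H_k = ker ∂_k / im ∂_{k+1}, so:

  H_0: rank C_0 − rank ∂_1 = 11 − 9 = 2, and the invariant factors of ∂_1 are all 1, so H_0 = Z^2.
  H_1: rank ker ∂_1 − rank ∂_2 = (21 − 9) − 12 = 0, and the invariant factors of ∂_2 are all 1, so H_1 = 0.
  H_2: rank ker ∂_2 − rank ∂_3 = (14 − 12) − 0 = 2, and there is no ∂_3, so H_2 = Z^2.

Hence the Betti numbers are b_0 = 2, b_1 = 0, b_2 = 2.

b_0 = 2, b_1 = 0, b_2 = 2.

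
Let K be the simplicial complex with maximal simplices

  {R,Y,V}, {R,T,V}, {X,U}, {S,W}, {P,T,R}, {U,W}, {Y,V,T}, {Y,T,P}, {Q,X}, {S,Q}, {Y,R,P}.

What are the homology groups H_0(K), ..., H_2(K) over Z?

H_0 ≅ Z^2,  H_1 ≅ Z,  H_2 ≅ Z.

Fix the vertex order P < Q < R < S < T < U < V < W < X < Y and write every simplex with vertices in increasing order. Then dim K = 2 and the simplices of K are:

  0-simplices (10): P, Q, R, S, T, U, V, W, X, Y
  1-simplices (14): PR, PT, PY, QS, QX, RT, RV, RY, SW, TV, TY, UW, UX, VY
  2-simplices (6): PRT, PRY, PTY, RTV, RVY, TVY

Hence C_0 ≅ Z^10, C_1 ≅ Z^14, C_2 ≅ Z^6.

The boundary map ∂_1: C_1 → C_0 maps an edge to its endpoints' difference, ∂[p,q] = q − p.
As a 10×14 matrix over Z this has rank 8, with invariant factors (1,1,1,1,1,1,1,1).

∂_2: C_2 → C_1 maps a triangle to the signed sum of its edges. For instance
  ∂TVY = VY − TY + TV,
  ∂RVY = VY − RY + RV.
This gives a 14×6 integer matrix of rank 5; reducing to Smith normal form yields diagonal entries (1,1,1,1,1).

Now H_k = ker ∂_k / im ∂_{k+1}, so:

  H_0: rank C_0 − rank ∂_1 = 10 − 8 = 2, and the invariant factors of ∂_1 are all 1, so H_0 ≅ Z^2.
  H_1: rank ker ∂_1 − rank ∂_2 = (14 − 8) − 5 = 1, and the invariant factors of ∂_2 are all 1, so H_1 ≅ Z.
  H_2: rank ker ∂_2 − rank ∂_3 = (6 − 5) − 0 = 1, and there is no ∂_3, so H_2 ≅ Z.

As a check, the Euler characteristic is 10 − 14 + 6 = 2, which agrees with 2 − 1 + 1 = 2.
(K is a triangulation of the disjoint union of the circle S^1 and the 2-sphere S^2.)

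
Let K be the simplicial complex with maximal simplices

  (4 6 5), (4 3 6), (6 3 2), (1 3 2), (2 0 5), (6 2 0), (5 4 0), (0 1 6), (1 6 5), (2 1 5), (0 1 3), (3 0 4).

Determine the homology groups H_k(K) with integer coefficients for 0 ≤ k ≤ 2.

H_0 ≅ Z,  H_1 ≅ Z/2Z,  H_2 = 0.

We work with the vertex ordering 0 < 1 < 2 < 3 < 4 < 5 < 6. The simplices of K, each written with vertices in increasing order, are:

  0-simplices (7): [0], [1], [2], [3], [4], [5], [6]
  1-simplices (18): [0,1], [0,2], [0,3], [0,4], [0,5], [0,6], [1,2], [1,3], [1,5], [1,6], [2,3], [2,5], [2,6], [3,4], [3,6], [4,5], [4,6], [5,6]
  2-simplices (12): [0,1,3], [0,1,6], [0,2,5], [0,2,6], [0,3,4], [0,4,5], [1,2,3], [1,2,5], [1,5,6], [2,3,6], [3,4,6], [4,5,6]

Hence C_0 ≅ Z^7, C_1 ≅ Z^18, C_2 ≅ Z^12.

The boundary map ∂_1: C_1 → C_0 sends each edge [p,q] (with p < q) to q − p.
The 7×18 boundary matrix has rank 6 and Smith normal form diag(1,1,1,1,1,1).

The boundary map ∂_2: C_2 → C_1 maps a triangle to the signed sum of its edges. For instance
  ∂[3,4,6] = [4,6] − [3,6] + [3,4],
  ∂[0,2,5] = [2,5] − [0,5] + [0,2].
As a 18×12 matrix over Z this has rank 12, with invariant factors (1,1,1,1,1,1,1,1,1,1,1,2).

Computing H_k = (kernel of ∂_k) / (image of ∂_{k+1}):

  H_0: rank C_0 − rank ∂_1 = 7 − 6 = 1, and the invariant factors of ∂_1 are all 1, so H_0 ≅ Z.
  H_1: rank ker ∂_1 − rank ∂_2 = (18 − 6) − 12 = 0, and ∂_2 has invariant factor 2 > 1, so H_1 ≅ Z/2Z.
  H_2: rank ker ∂_2 − rank ∂_3 = (12 − 12) − 0 = 0, and there is no ∂_3, so H_2 ≅ 0.

As a check, the Euler characteristic is 7 − 18 + 12 = 1, which agrees with 1 − 0 + 0 = 1.
(K is a triangulation of the real projective plane RP^2.)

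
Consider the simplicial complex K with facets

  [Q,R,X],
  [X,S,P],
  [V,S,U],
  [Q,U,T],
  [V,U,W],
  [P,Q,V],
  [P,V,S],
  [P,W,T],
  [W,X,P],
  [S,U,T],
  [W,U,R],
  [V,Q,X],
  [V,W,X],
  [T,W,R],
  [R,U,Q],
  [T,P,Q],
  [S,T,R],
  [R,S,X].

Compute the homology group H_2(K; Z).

Fix the vertex order P < Q < R < S < T < U < V < W < X and write every simplex with vertices in increasing order. Then dim K = 2 and the simplices of K are:

  0-simplices (9): P, Q, R, S, T, U, V, W, X
  1-simplices (27): PQ, PS, PT, PV, PW, PX, QR, QT, QU, QV, QX, RS, RT, RU, RW, RX, ST, SU, SV, SX, TU, TW, UV, UW, VW, VX, WX
  2-simplices (18): PQT, PQV, PSV, PSX, PTW, PWX, QRU, QRX, QTU, QVX, RST, RSX, RTW, RUW, STU, SUV, UVW, VWX

Hence C_0 ≅ Z^9, C_1 ≅ Z^27, C_2 ≅ Z^18.

Boundary ∂_1: C_1 → C_0 sends each edge [p,q] (with p < q) to q − p.
The 9×27 boundary matrix has rank 8 and Smith normal form diag(1,1,1,1,1,1,1,1).

The boundary map ∂_2: C_2 → C_1 sends each 2-simplex [p,q,r] to [q,r] − [p,r] + [p,q]. For instance
  ∂QTU = TU − QU + QT,
  ∂STU = TU − SU + ST.
This gives a 27×18 integer matrix of rank 18; reducing to Smith normal form yields diagonal entries (1,1,1,1,1,1,1,1,1,1,1,1,1,1,1,1,1,2).

Computing H_k = (kernel of ∂_k) / (image of ∂_{k+1}):

  H_2: rank ker ∂_2 − rank ∂_3 = (18 − 18) − 0 = 0, and there is no ∂_3, so H_2 = 0.

H_2 ≅ 0.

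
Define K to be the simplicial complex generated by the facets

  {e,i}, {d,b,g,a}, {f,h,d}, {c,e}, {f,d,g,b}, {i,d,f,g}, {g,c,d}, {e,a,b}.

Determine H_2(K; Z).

H_2 = 0.

Order the vertices as a < b < c < d < e < f < g < h < i. Listing each simplex with vertices in this order, K has dimension 3 with simplices:

  0-simplices (9): a, b, c, d, e, f, g, h, i
  1-simplices (20): ab, ad, ae, ag, bd, be, bf, bg, cd, ce, cg, df, dg, dh, di, ei, fg, fh, fi, gi
  2-simplices (13): abd, abe, abg, adg, bdf, bdg, bfg, cdg, dfg, dfh, dfi, dgi, fgi
  3-simplices (3): abdg, bdfg, dfgi

Hence C_0 ≅ Z^9, C_1 ≅ Z^20, C_2 ≅ Z^13, C_3 ≅ Z^3.

∂_1: C_1 → C_0 is given by ∂[p,q] = [q] − [p].
The 9×20 boundary matrix has rank 8 and Smith normal form diag(1,1,1,1,1,1,1,1).

Boundary ∂_2: C_2 → C_1 acts by ∂[p,q,r] = [q,r] − [p,r] + [p,q]. For instance
  ∂dfh = fh − dh + df,
  ∂dfi = fi − di + df.
This gives a 20×13 integer matrix of rank 10; reducing to Smith normal form yields diagonal entries (1,1,1,1,1,1,1,1,1,1).

The boundary map ∂_3: C_3 → C_2 sends each 3-simplex σ to the alternating sum Σ_i (−1)^i (σ with its i-th vertex removed). For instance
  ∂abdg = bdg − adg + abg − abd,
  ∂dfgi = fgi − dgi + dfi − dfg.
This gives a 13×3 integer matrix of rank 3; reducing to Smith normal form yields diagonal entries (1,1,1).

From H_k ≅ ker(∂_k) / im(∂_{k+1}) we obtain:

  H_2: rank ker ∂_2 − rank ∂_3 = (13 − 10) − 3 = 0, and the invariant factors of ∂_3 are all 1, so H_2 ≅ 0.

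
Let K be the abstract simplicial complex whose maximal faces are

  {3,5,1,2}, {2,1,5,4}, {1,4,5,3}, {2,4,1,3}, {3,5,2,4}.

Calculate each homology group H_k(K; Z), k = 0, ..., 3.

K has 5 vertices, 10 edges, 10 triangles, 5 3-simplices.
rank ∂_0 = 0, rank ∂_1 = 4 ⇒ b_0 = 5 − 0 − 4 = 1; all invariant factors of ∂_1 are 1 so no torsion. So H_0 ≅ Z.
rank ∂_1 = 4, rank ∂_2 = 6 ⇒ b_1 = 10 − 4 − 6 = 0; all invariant factors of ∂_2 are 1 so no torsion. So H_1 ≅ 0.
rank ∂_2 = 6, rank ∂_3 = 4 ⇒ b_2 = 10 − 6 − 4 = 0; all invariant factors of ∂_3 are 1 so no torsion. So H_2 ≅ 0.
rank ∂_3 = 4, rank ∂_4 = 0 ⇒ b_3 = 5 − 4 − 0 = 1. So H_3 ≅ Z.

H_0 ≅ Z,  H_1 = 0,  H_2 = 0,  H_3 ≅ Z.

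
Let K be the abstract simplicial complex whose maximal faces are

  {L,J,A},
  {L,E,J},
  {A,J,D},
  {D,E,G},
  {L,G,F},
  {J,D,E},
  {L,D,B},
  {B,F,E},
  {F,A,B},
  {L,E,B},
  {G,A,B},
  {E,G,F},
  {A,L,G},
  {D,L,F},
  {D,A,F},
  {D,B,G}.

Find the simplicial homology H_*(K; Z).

H_0 ≅ Z,  H_1 ≅ Z^2,  H_2 ≅ Z.

Fix the vertex order A < B < D < E < F < G < J < L and write every simplex with vertices in increasing order. Then dim K = 2 and the simplices of K are:

  0-simplices (8): A, B, D, E, F, G, J, L
  1-simplices (24): AB, AD, AF, AG, AJ, AL, BD, BE, BF, BG, BL, DE, DF, DG, DJ, DL, EF, EG, EJ, EL, FG, FL, GL, JL
  2-simplices (16): ABF, ABG, ADF, ADJ, AGL, AJL, BDG, BDL, BEF, BEL, DEG, DEJ, DFL, EFG, EJL, FGL

so the chain groups are C_0 ≅ Z^8, C_1 ≅ Z^24, C_2 ≅ Z^16.

∂_1: C_1 → C_0 is given by ∂[p,q] = [q] − [p].
As a 8×24 matrix over Z this has rank 7, with invariant factors (1,1,1,1,1,1,1).

Boundary ∂_2: C_2 → C_1 acts by ∂[p,q,r] = [q,r] − [p,r] + [p,q]. For instance
  ∂EFG = FG − EG + EF,
  ∂ABF = BF − AF + AB.
This gives a 24×16 integer matrix of rank 15; reducing to Smith normal form yields diagonal entries (1,1,1,1,1,1,1,1,1,1,1,1,1,1,1).

Reading off H_k = ker ∂_k / im ∂_{k+1}:

  H_0: rank C_0 − rank ∂_1 = 8 − 7 = 1, and the invariant factors of ∂_1 are all 1, so H_0 ≅ Z.
  H_1: rank ker ∂_1 − rank ∂_2 = (24 − 7) − 15 = 2, and the invariant factors of ∂_2 are all 1, so H_1 ≅ Z^2.
  H_2: rank ker ∂_2 − rank ∂_3 = (16 − 15) − 0 = 1, and there is no ∂_3, so H_2 ≅ Z.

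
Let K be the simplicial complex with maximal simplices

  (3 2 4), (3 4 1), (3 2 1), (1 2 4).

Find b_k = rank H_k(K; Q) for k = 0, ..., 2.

b_0 = 1, b_1 = 0, b_2 = 1.

Take the total order 1 < 2 < 3 < 4 on the vertex set. Then K (dimension 2) consists of the simplices:

  0-simplices (4): [1], [2], [3], [4]
  1-simplices (6): [1,2], [1,3], [1,4], [2,3], [2,4], [3,4]
  2-simplices (4): [1,2,3], [1,2,4], [1,3,4], [2,3,4]

Hence C_0 ≅ Z^4, C_1 ≅ Z^6, C_2 ≅ Z^4.

Boundary ∂_1: C_1 → C_0 sends each edge [p,q] (with p < q) to q − p.
This gives a 4×6 integer matrix of rank 3; reducing to Smith normal form yields diagonal entries (1,1,1).

∂_2: C_2 → C_1 maps a triangle to the signed sum of its edges. For instance
  ∂[1,3,4] = [3,4] − [1,4] + [1,3],
  ∂[1,2,4] = [2,4] − [1,4] + [1,2].
The resulting 6×4 matrix has rank 3, and its Smith normal form has invariant factors (1,1,1).

From H_k ≅ ker(∂_k) / im(∂_{k+1}) we obtain:

  H_0: rank C_0 − rank ∂_1 = 4 − 3 = 1, and the invariant factors of ∂_1 are all 1, so H_0 ≅ Z.
  H_1: rank ker ∂_1 − rank ∂_2 = (6 − 3) − 3 = 0, and the invariant factors of ∂_2 are all 1, so H_1 ≅ 0.
  H_2: rank ker ∂_2 − rank ∂_3 = (4 − 3) − 0 = 1, and there is no ∂_3, so H_2 ≅ Z.

Hence the Betti numbers are b_0 = 1, b_1 = 0, b_2 = 1.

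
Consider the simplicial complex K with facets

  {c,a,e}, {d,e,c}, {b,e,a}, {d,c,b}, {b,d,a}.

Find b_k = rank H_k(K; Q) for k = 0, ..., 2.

b_0 = 1, b_1 = 1, b_2 = 0.

Order the vertices as a < b < c < d < e. Listing each simplex with vertices in this order, K has dimension 2 with simplices:

  0-simplices (5): a, b, c, d, e
  1-simplices (10): ab, ac, ad, ae, bc, bd, be, cd, ce, de
  2-simplices (5): abd, abe, ace, bcd, cde

giving chain groups C_0 ≅ Z^5, C_1 ≅ Z^10, C_2 ≅ Z^5.

Boundary ∂_1: C_1 → C_0 is given by ∂[p,q] = [q] − [p]. For instance
  ∂ce = e − c.
The 5×10 boundary matrix has rank 4 and Smith normal form diag(1,1,1,1).

The boundary map ∂_2: C_2 → C_1 maps a triangle to the signed sum of its edges. For instance
  ∂abd = bd − ad + ab,
  ∂abe = be − ae + ab.
The 10×5 boundary matrix has rank 5 and Smith normal form diag(1,1,1,1,1).

Reading off H_k = ker ∂_k / im ∂_{k+1}:

  H_0: rank C_0 − rank ∂_1 = 5 − 4 = 1, and the invariant factors of ∂_1 are all 1, so H_0 ≅ Z.
  H_1: rank ker ∂_1 − rank ∂_2 = (10 − 4) − 5 = 1, and the invariant factors of ∂_2 are all 1, so H_1 ≅ Z.
  H_2: rank ker ∂_2 − rank ∂_3 = (5 − 5) − 0 = 0, and there is no ∂_3, so H_2 ≅ 0.

As a check, the Euler characteristic is 5 − 10 + 5 = 0, which agrees with 1 − 1 + 0 = 0.

Hence the Betti numbers are b_0 = 1, b_1 = 1, b_2 = 0.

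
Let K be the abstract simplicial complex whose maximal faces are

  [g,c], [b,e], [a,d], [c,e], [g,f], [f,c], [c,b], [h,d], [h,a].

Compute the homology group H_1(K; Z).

Take the total order a < b < c < d < e < f < g < h on the vertex set. Then K (dimension 1) consists of the simplices:

  0-simplices (8): a, b, c, d, e, f, g, h
  1-simplices (9): ad, ah, bc, be, ce, cf, cg, dh, fg

giving chain groups C_0 ≅ Z^8, C_1 ≅ Z^9.

∂_1: C_1 → C_0 sends each edge [p,q] (with p < q) to q − p. For instance
  ∂cf = f − c.
As a 8×9 matrix over Z this has rank 6, with invariant factors (1,1,1,1,1,1).

Computing H_k = (kernel of ∂_k) / (image of ∂_{k+1}):

  H_1: rank ker ∂_1 − rank ∂_2 = (9 − 6) − 0 = 3, and there is no ∂_2, so H_1 ≅ Z^3.

(K is a triangulation of the disjoint union of a wedge of 2 circles and the circle S^1.)

H_1 ≅ Z^3.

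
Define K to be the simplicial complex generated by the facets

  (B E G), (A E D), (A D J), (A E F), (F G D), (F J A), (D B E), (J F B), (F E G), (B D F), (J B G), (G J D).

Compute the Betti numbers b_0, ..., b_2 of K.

b_0 = 1, b_1 = 0, b_2 = 0.

Fix the vertex order A < B < D < E < F < G < J and write every simplex with vertices in increasing order. Then dim K = 2 and the simplices of K are:

  0-simplices (7): A, B, D, E, F, G, J
  1-simplices (18): AD, AE, AF, AJ, BD, BE, BF, BG, BJ, DE, DF, DG, DJ, EF, EG, FG, FJ, GJ
  2-simplices (12): ADE, ADJ, AEF, AFJ, BDE, BDF, BEG, BFJ, BGJ, DFG, DGJ, EFG

Hence C_0 ≅ Z^7, C_1 ≅ Z^18, C_2 ≅ Z^12.

Boundary ∂_1: C_1 → C_0 maps an edge to its endpoints' difference, ∂[p,q] = q − p.
The 7×18 boundary matrix has rank 6 and Smith normal form diag(1,1,1,1,1,1).

∂_2: C_2 → C_1 acts by ∂[p,q,r] = [q,r] − [p,r] + [p,q]. For instance
  ∂BFJ = FJ − BJ + BF,
  ∂AFJ = FJ − AJ + AF.
This gives a 18×12 integer matrix of rank 12; reducing to Smith normal form yields diagonal entries (1,1,1,1,1,1,1,1,1,1,1,2).

Computing H_k = (kernel of ∂_k) / (image of ∂_{k+1}):

  H_0: rank C_0 − rank ∂_1 = 7 − 6 = 1, and the invariant factors of ∂_1 are all 1, so H_0 ≅ Z.
  H_1: rank ker ∂_1 − rank ∂_2 = (18 − 6) − 12 = 0, and ∂_2 has invariant factor 2 > 1, so H_1 ≅ Z_2.
  H_2: rank ker ∂_2 − rank ∂_3 = (12 − 12) − 0 = 0, and there is no ∂_3, so H_2 ≅ 0.

Hence the Betti numbers are b_0 = 1, b_1 = 0, b_2 = 0.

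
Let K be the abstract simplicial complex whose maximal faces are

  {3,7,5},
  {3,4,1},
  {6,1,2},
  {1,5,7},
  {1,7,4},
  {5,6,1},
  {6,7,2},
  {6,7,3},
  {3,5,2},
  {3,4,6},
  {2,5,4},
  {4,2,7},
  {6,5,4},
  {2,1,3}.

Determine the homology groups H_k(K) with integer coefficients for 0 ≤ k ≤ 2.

H_0 ≅ Z,  H_1 ≅ Z^2,  H_2 ≅ Z.

K has 7 vertices, 21 edges, 14 triangles.
rank ∂_0 = 0, rank ∂_1 = 6 ⇒ b_0 = 7 − 0 − 6 = 1; all invariant factors of ∂_1 are 1 so no torsion. So H_0 = Z.
rank ∂_1 = 6, rank ∂_2 = 13 ⇒ b_1 = 21 − 6 − 13 = 2; all invariant factors of ∂_2 are 1 so no torsion. So H_1 = Z^2.
rank ∂_2 = 13, rank ∂_3 = 0 ⇒ b_2 = 14 − 13 − 0 = 1. So H_2 = Z.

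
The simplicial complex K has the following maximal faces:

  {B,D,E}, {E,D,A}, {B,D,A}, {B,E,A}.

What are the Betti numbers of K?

b_0 = 1, b_1 = 0, b_2 = 1.

Take the total order A < B < D < E on the vertex set. Then K (dimension 2) consists of the simplices:

  0-simplices (4): A, B, D, E
  1-simplices (6): AB, AD, AE, BD, BE, DE
  2-simplices (4): ABD, ABE, ADE, BDE

giving chain groups C_0 ≅ Z^4, C_1 ≅ Z^6, C_2 ≅ Z^4.

Boundary ∂_1: C_1 → C_0 is given by ∂[p,q] = [q] − [p]. For instance
  ∂DE = E − D.
As a 4×6 matrix over Z this has rank 3, with invariant factors (1,1,1).

∂_2: C_2 → C_1 maps a triangle to the signed sum of its edges. For instance
  ∂ABE = BE − AE + AB,
  ∂ADE = DE − AE + AD.
The 6×4 boundary matrix has rank 3 and Smith normal form diag(1,1,1).

From H_k ≅ ker(∂_k) / im(∂_{k+1}) we obtain:

  H_0: rank C_0 − rank ∂_1 = 4 − 3 = 1, and the invariant factors of ∂_1 are all 1, so H_0 = Z.
  H_1: rank ker ∂_1 − rank ∂_2 = (6 − 3) − 3 = 0, and the invariant factors of ∂_2 are all 1, so H_1 = 0.
  H_2: rank ker ∂_2 − rank ∂_3 = (4 − 3) − 0 = 1, and there is no ∂_3, so H_2 = Z.

As a check, the Euler characteristic is 4 − 6 + 4 = 2, which agrees with 1 − 0 + 1 = 2.
(K is a triangulation of the 2-sphere S^2.)

Hence the Betti numbers are b_0 = 1, b_1 = 0, b_2 = 1.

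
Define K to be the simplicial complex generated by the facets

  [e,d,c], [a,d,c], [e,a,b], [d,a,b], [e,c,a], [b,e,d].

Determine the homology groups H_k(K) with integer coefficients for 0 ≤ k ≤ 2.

We work with the vertex ordering a < b < c < d < e. The simplices of K, each written with vertices in increasing order, are:

  0-simplices (5): a, b, c, d, e
  1-simplices (9): ab, ac, ad, ae, bd, be, cd, ce, de
  2-simplices (6): abd, abe, acd, ace, bde, cde

so the chain groups are C_0 ≅ Z^5, C_1 ≅ Z^9, C_2 ≅ Z^6.

The boundary map ∂_1: C_1 → C_0 sends each edge [p,q] (with p < q) to q − p.
The resulting 5×9 matrix has rank 4, and its Smith normal form has invariant factors (1,1,1,1).

Boundary ∂_2: C_2 → C_1 sends each 2-simplex [p,q,r] to [q,r] − [p,r] + [p,q]. For instance
  ∂cde = de − ce + cd,
  ∂abd = bd − ad + ab.
The resulting 9×6 matrix has rank 5, and its Smith normal form has invariant factors (1,1,1,1,1).

Now H_k = ker ∂_k / im ∂_{k+1}, so:

  H_0: rank C_0 − rank ∂_1 = 5 − 4 = 1, and the invariant factors of ∂_1 are all 1, so H_0 ≅ Z.
  H_1: rank ker ∂_1 − rank ∂_2 = (9 − 4) − 5 = 0, and the invariant factors of ∂_2 are all 1, so H_1 ≅ 0.
  H_2: rank ker ∂_2 − rank ∂_3 = (6 − 5) − 0 = 1, and there is no ∂_3, so H_2 ≅ Z.

(K is a triangulation of the 2-sphere S^2.)

H_0 ≅ Z,  H_1 = 0,  H_2 ≅ Z.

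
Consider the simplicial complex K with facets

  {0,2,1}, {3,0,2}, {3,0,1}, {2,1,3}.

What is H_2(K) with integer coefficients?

H_2 ≅ Z.

We work with the vertex ordering 0 < 1 < 2 < 3. The simplices of K, each written with vertices in increasing order, are:

  0-simplices (4): [0], [1], [2], [3]
  1-simplices (6): [0,1], [0,2], [0,3], [1,2], [1,3], [2,3]
  2-simplices (4): [0,1,2], [0,1,3], [0,2,3], [1,2,3]

so the chain groups are C_0 ≅ Z^4, C_1 ≅ Z^6, C_2 ≅ Z^4.

The boundary map ∂_1: C_1 → C_0 sends each edge [p,q] (with p < q) to q − p. For instance
  ∂[0,1] = [1] − [0].
As a 4×6 matrix over Z this has rank 3, with invariant factors (1,1,1).

Boundary ∂_2: C_2 → C_1 maps a triangle to the signed sum of its edges. For instance
  ∂[1,2,3] = [2,3] − [1,3] + [1,2],
  ∂[0,1,2] = [1,2] − [0,2] + [0,1].
The 6×4 boundary matrix has rank 3 and Smith normal form diag(1,1,1).

From H_k ≅ ker(∂_k) / im(∂_{k+1}) we obtain:

  H_2: rank ker ∂_2 − rank ∂_3 = (4 − 3) − 0 = 1, and there is no ∂_3, so H_2 ≅ Z.

(K is a triangulation of the 2-sphere S^2.)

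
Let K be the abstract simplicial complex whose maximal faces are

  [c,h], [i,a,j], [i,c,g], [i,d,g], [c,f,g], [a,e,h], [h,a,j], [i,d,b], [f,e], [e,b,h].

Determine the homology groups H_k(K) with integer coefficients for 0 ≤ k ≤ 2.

H_0 ≅ Z,  H_1 ≅ Z^3,  H_2 = 0.

K has 10 vertices, 20 edges, 8 triangles.
rank ∂_0 = 0, rank ∂_1 = 9 ⇒ b_0 = 10 − 0 − 9 = 1; all invariant factors of ∂_1 are 1 so no torsion. So H_0 ≅ Z.
rank ∂_1 = 9, rank ∂_2 = 8 ⇒ b_1 = 20 − 9 − 8 = 3; all invariant factors of ∂_2 are 1 so no torsion. So H_1 ≅ Z^3.
rank ∂_2 = 8, rank ∂_3 = 0 ⇒ b_2 = 8 − 8 − 0 = 0. So H_2 ≅ 0.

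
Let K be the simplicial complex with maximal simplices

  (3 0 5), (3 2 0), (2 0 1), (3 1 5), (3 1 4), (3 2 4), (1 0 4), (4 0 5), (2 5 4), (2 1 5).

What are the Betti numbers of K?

Take the total order 0 < 1 < 2 < 3 < 4 < 5 on the vertex set. Then K (dimension 2) consists of the simplices:

  0-simplices (6): [0], [1], [2], [3], [4], [5]
  1-simplices (15): [0,1], [0,2], [0,3], [0,4], [0,5], [1,2], [1,3], [1,4], [1,5], [2,3], [2,4], [2,5], [3,4], [3,5], [4,5]
  2-simplices (10): [0,1,2], [0,1,4], [0,2,3], [0,3,5], [0,4,5], [1,2,5], [1,3,4], [1,3,5], [2,3,4], [2,4,5]

giving chain groups C_0 ≅ Z^6, C_1 ≅ Z^15, C_2 ≅ Z^10.

∂_1: C_1 → C_0 is given by ∂[p,q] = [q] − [p]. For instance
  ∂[0,3] = [3] − [0].
The 6×15 boundary matrix has rank 5 and Smith normal form diag(1,1,1,1,1).

Boundary ∂_2: C_2 → C_1 acts by ∂[p,q,r] = [q,r] − [p,r] + [p,q]. For instance
  ∂[0,3,5] = [3,5] − [0,5] + [0,3],
  ∂[1,3,5] = [3,5] − [1,5] + [1,3].
As a 15×10 matrix over Z this has rank 10, with invariant factors (1,1,1,1,1,1,1,1,1,2).

Computing H_k = (kernel of ∂_k) / (image of ∂_{k+1}):

  H_0: rank C_0 − rank ∂_1 = 6 − 5 = 1, and the invariant factors of ∂_1 are all 1, so H_0 ≅ Z.
  H_1: rank ker ∂_1 − rank ∂_2 = (15 − 5) − 10 = 0, and ∂_2 has invariant factor 2 > 1, so H_1 ≅ Z/2Z.
  H_2: rank ker ∂_2 − rank ∂_3 = (10 − 10) − 0 = 0, and there is no ∂_3, so H_2 ≅ 0.

Hence the Betti numbers are b_0 = 1, b_1 = 0, b_2 = 0.

b_0 = 1, b_1 = 0, b_2 = 0.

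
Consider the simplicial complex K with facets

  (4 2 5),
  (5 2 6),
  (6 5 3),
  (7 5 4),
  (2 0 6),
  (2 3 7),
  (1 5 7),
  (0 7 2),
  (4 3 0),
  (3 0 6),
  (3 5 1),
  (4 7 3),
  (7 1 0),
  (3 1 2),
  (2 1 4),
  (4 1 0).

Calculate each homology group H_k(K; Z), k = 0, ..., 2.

H_0 ≅ Z,  H_1 ≅ Z^2,  H_2 ≅ Z.

Order the vertices as 0 < 1 < 2 < 3 < 4 < 5 < 6 < 7. Listing each simplex with vertices in this order, K has dimension 2 with simplices:

  0-simplices (8): [0], [1], [2], [3], [4], [5], [6], [7]
  1-simplices (24): (24 of them)
  2-simplices (16): [0,1,4], [0,1,7], [0,2,6], [0,2,7], [0,3,4], [0,3,6], [1,2,3], [1,2,4], [1,3,5], [1,5,7], [2,3,7], [2,4,5], [2,5,6], [3,4,7], [3,5,6], [4,5,7]

so the chain groups are C_0 ≅ Z^8, C_1 ≅ Z^24, C_2 ≅ Z^16.

The boundary map ∂_1: C_1 → C_0 is given by ∂[p,q] = [q] − [p]. For instance
  ∂[0,3] = [3] − [0].
This gives a 8×24 integer matrix of rank 7; reducing to Smith normal form yields diagonal entries (1,1,1,1,1,1,1).

The boundary map ∂_2: C_2 → C_1 maps a triangle to the signed sum of its edges. For instance
  ∂[1,3,5] = [3,5] − [1,5] + [1,3],
  ∂[0,3,4] = [3,4] − [0,4] + [0,3].
The 24×16 boundary matrix has rank 15 and Smith normal form diag(1,1,1,1,1,1,1,1,1,1,1,1,1,1,1).

Reading off H_k = ker ∂_k / im ∂_{k+1}:

  H_0: rank C_0 − rank ∂_1 = 8 − 7 = 1, and the invariant factors of ∂_1 are all 1, so H_0 ≅ Z.
  H_1: rank ker ∂_1 − rank ∂_2 = (24 − 7) − 15 = 2, and the invariant factors of ∂_2 are all 1, so H_1 ≅ Z^2.
  H_2: rank ker ∂_2 − rank ∂_3 = (16 − 15) − 0 = 1, and there is no ∂_3, so H_2 ≅ Z.

(K is a triangulation of the torus T^2.)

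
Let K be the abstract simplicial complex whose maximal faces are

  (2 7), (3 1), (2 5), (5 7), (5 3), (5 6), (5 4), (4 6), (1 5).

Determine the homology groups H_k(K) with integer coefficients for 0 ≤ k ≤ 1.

Order the vertices as 1 < 2 < 3 < 4 < 5 < 6 < 7. Listing each simplex with vertices in this order, K has dimension 1 with simplices:

  0-simplices (7): [1], [2], [3], [4], [5], [6], [7]
  1-simplices (9): [1,3], [1,5], [2,5], [2,7], [3,5], [4,5], [4,6], [5,6], [5,7]

giving chain groups C_0 ≅ Z^7, C_1 ≅ Z^9.

Boundary ∂_1: C_1 → C_0 is given by ∂[p,q] = [q] − [p]. For instance
  ∂[1,3] = [3] − [1].
The 7×9 boundary matrix has rank 6 and Smith normal form diag(1,1,1,1,1,1).

From H_k ≅ ker(∂_k) / im(∂_{k+1}) we obtain:

  H_0: rank C_0 − rank ∂_1 = 7 − 6 = 1, and the invariant factors of ∂_1 are all 1, so H_0 = Z.
  H_1: rank ker ∂_1 − rank ∂_2 = (9 − 6) − 0 = 3, and there is no ∂_2, so H_1 = Z^3.

As a check, the Euler characteristic is 7 − 9 = -2, which agrees with 1 − 3 = -2.

H_0 = Z,  H_1 = Z^3.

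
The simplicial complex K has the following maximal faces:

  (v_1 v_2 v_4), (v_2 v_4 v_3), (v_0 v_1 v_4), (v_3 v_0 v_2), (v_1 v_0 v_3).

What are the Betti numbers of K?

Take the total order v_0 < v_1 < v_2 < v_3 < v_4 on the vertex set. Then K (dimension 2) consists of the simplices:

  0-simplices (5): [v_0], [v_1], [v_2], [v_3], [v_4]
  1-simplices (10): [v_0,v_1], [v_0,v_2], [v_0,v_3], [v_0,v_4], [v_1,v_2], [v_1,v_3], [v_1,v_4], [v_2,v_3], [v_2,v_4], [v_3,v_4]
  2-simplices (5): [v_0,v_1,v_3], [v_0,v_1,v_4], [v_0,v_2,v_3], [v_1,v_2,v_4], [v_2,v_3,v_4]

Hence C_0 ≅ Z^5, C_1 ≅ Z^10, C_2 ≅ Z^5.

∂_1: C_1 → C_0 is given by ∂[p,q] = [q] − [p]. For instance
  ∂[v_1,v_2] = [v_2] − [v_1].
This gives a 5×10 integer matrix of rank 4; reducing to Smith normal form yields diagonal entries (1,1,1,1).

∂_2: C_2 → C_1 maps a triangle to the signed sum of its edges. For instance
  ∂[v_1,v_2,v_4] = [v_2,v_4] − [v_1,v_4] + [v_1,v_2],
  ∂[v_0,v_2,v_3] = [v_2,v_3] − [v_0,v_3] + [v_0,v_2].
This gives a 10×5 integer matrix of rank 5; reducing to Smith normal form yields diagonal entries (1,1,1,1,1).

Reading off H_k = ker ∂_k / im ∂_{k+1}:

  H_0: rank C_0 − rank ∂_1 = 5 − 4 = 1, and the invariant factors of ∂_1 are all 1, so H_0 = Z.
  H_1: rank ker ∂_1 − rank ∂_2 = (10 − 4) − 5 = 1, and the invariant factors of ∂_2 are all 1, so H_1 = Z.
  H_2: rank ker ∂_2 − rank ∂_3 = (5 − 5) − 0 = 0, and there is no ∂_3, so H_2 = 0.

Hence the Betti numbers are b_0 = 1, b_1 = 1, b_2 = 0.

b_0 = 1, b_1 = 1, b_2 = 0.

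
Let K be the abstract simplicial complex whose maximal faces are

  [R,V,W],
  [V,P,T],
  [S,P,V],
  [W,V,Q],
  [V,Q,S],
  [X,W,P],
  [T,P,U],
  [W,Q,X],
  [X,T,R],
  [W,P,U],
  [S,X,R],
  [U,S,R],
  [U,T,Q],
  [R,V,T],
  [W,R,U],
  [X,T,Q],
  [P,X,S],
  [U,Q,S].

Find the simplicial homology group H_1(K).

H_1 = Z^2.

Fix the vertex order P < Q < R < S < T < U < V < W < X and write every simplex with vertices in increasing order. Then dim K = 2 and the simplices of K are:

  0-simplices (9): P, Q, R, S, T, U, V, W, X
  1-simplices (27): PS, PT, PU, PV, PW, PX, QS, QT, QU, QV, QW, QX, RS, RT, RU, RV, RW, RX, SU, SV, SX, TU, TV, TX, UW, VW, WX
  2-simplices (18): PSV, PSX, PTU, PTV, PUW, PWX, QSU, QSV, QTU, QTX, QVW, QWX, RSU, RSX, RTV, RTX, RUW, RVW

giving chain groups C_0 ≅ Z^9, C_1 ≅ Z^27, C_2 ≅ Z^18.

∂_1: C_1 → C_0 maps an edge to its endpoints' difference, ∂[p,q] = q − p. For instance
  ∂QT = T − Q.
As a 9×27 matrix over Z this has rank 8, with invariant factors (1,1,1,1,1,1,1,1).

Boundary ∂_2: C_2 → C_1 maps a triangle to the signed sum of its edges. For instance
  ∂RVW = VW − RW + RV,
  ∂PTU = TU − PU + PT.
As a 27×18 matrix over Z this has rank 17, with invariant factors (1,1,1,1,1,1,1,1,1,1,1,1,1,1,1,1,1).

Now H_k = ker ∂_k / im ∂_{k+1}, so:

  H_1: rank ker ∂_1 − rank ∂_2 = (27 − 8) − 17 = 2, and the invariant factors of ∂_2 are all 1, so H_1 = Z^2.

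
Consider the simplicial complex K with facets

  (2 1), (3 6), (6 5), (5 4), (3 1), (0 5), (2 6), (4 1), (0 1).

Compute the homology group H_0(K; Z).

H_0 ≅ Z.

K has 7 vertices, 9 edges.
rank ∂_0 = 0, rank ∂_1 = 6 ⇒ b_0 = 7 − 0 − 6 = 1; all invariant factors of ∂_1 are 1 so no torsion. So H_0 = Z.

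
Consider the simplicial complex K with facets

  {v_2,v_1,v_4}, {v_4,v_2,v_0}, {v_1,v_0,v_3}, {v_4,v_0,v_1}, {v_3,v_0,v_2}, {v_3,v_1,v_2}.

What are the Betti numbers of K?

Take the total order v_0 < v_1 < v_2 < v_3 < v_4 on the vertex set. Then K (dimension 2) consists of the simplices:

  0-simplices (5): [v_0], [v_1], [v_2], [v_3], [v_4]
  1-simplices (9): [v_0,v_1], [v_0,v_2], [v_0,v_3], [v_0,v_4], [v_1,v_2], [v_1,v_3], [v_1,v_4], [v_2,v_3], [v_2,v_4]
  2-simplices (6): [v_0,v_1,v_3], [v_0,v_1,v_4], [v_0,v_2,v_3], [v_0,v_2,v_4], [v_1,v_2,v_3], [v_1,v_2,v_4]

so the chain groups are C_0 ≅ Z^5, C_1 ≅ Z^9, C_2 ≅ Z^6.

Boundary ∂_1: C_1 → C_0 maps an edge to its endpoints' difference, ∂[p,q] = q − p.
As a 5×9 matrix over Z this has rank 4, with invariant factors (1,1,1,1).

∂_2: C_2 → C_1 sends each 2-simplex [p,q,r] to [q,r] − [p,r] + [p,q]. For instance
  ∂[v_0,v_2,v_4] = [v_2,v_4] − [v_0,v_4] + [v_0,v_2],
  ∂[v_0,v_2,v_3] = [v_2,v_3] − [v_0,v_3] + [v_0,v_2].
The 9×6 boundary matrix has rank 5 and Smith normal form diag(1,1,1,1,1).

Reading off H_k = ker ∂_k / im ∂_{k+1}:

  H_0: rank C_0 − rank ∂_1 = 5 − 4 = 1, and the invariant factors of ∂_1 are all 1, so H_0 ≅ Z.
  H_1: rank ker ∂_1 − rank ∂_2 = (9 − 4) − 5 = 0, and the invariant factors of ∂_2 are all 1, so H_1 ≅ 0.
  H_2: rank ker ∂_2 − rank ∂_3 = (6 − 5) − 0 = 1, and there is no ∂_3, so H_2 ≅ Z.

(K is a triangulation of the 2-sphere S^2.)

Hence the Betti numbers are b_0 = 1, b_1 = 0, b_2 = 1.

b_0 = 1, b_1 = 0, b_2 = 1.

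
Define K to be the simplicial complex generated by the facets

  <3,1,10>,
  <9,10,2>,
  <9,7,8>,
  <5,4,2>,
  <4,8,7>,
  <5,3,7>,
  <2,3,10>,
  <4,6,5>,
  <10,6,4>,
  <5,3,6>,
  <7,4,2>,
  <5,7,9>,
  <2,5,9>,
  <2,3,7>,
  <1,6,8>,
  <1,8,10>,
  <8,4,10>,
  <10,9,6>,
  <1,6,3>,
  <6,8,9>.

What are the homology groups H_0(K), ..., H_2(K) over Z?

H_0 ≅ Z,  H_1 ≅ Z ⊕ Z/2,  H_2 = 0.

Fix the vertex order 1 < 2 < 3 < 4 < 5 < 6 < 7 < 8 < 9 < 10 and write every simplex with vertices in increasing order. Then dim K = 2 and the simplices of K are:

  0-simplices (10): [1], [2], [3], [4], [5], [6], [7], [8], [9], [10]
  1-simplices (30): (30 of them)
  2-simplices (20): (20 of them)

so the chain groups are C_0 ≅ Z^10, C_1 ≅ Z^30, C_2 ≅ Z^20.

The boundary map ∂_1: C_1 → C_0 is given by ∂[p,q] = [q] − [p]. For instance
  ∂[6,10] = [10] − [6].
The resulting 10×30 matrix has rank 9, and its Smith normal form has invariant factors (1,1,1,1,1,1,1,1,1).

Boundary ∂_2: C_2 → C_1 maps a triangle to the signed sum of its edges. For instance
  ∂[2,3,10] = [3,10] − [2,10] + [2,3],
  ∂[2,5,9] = [5,9] − [2,9] + [2,5].
As a 30×20 matrix over Z this has rank 20, with invariant factors (1,1,1,1,1,1,1,1,1,1,1,1,1,1,1,1,1,1,1,2).

Now H_k = ker ∂_k / im ∂_{k+1}, so:

  H_0: rank C_0 − rank ∂_1 = 10 − 9 = 1, and the invariant factors of ∂_1 are all 1, so H_0 = Z.
  H_1: rank ker ∂_1 − rank ∂_2 = (30 − 9) − 20 = 1, and ∂_2 has invariant factor 2 > 1, so H_1 = Z ⊕ Z/2.
  H_2: rank ker ∂_2 − rank ∂_3 = (20 − 20) − 0 = 0, and there is no ∂_3, so H_2 = 0.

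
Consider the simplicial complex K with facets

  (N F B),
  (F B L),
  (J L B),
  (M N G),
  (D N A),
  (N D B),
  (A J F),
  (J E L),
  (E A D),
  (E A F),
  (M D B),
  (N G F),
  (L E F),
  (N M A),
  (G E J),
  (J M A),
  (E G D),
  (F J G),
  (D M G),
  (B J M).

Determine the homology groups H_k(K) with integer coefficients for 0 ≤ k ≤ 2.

H_0 ≅ Z,  H_1 ≅ Z ⊕ Z/2Z,  H_2 = 0.

K has 10 vertices, 30 edges, 20 triangles.
rank ∂_0 = 0, rank ∂_1 = 9 ⇒ b_0 = 10 − 0 − 9 = 1; all invariant factors of ∂_1 are 1 so no torsion. So H_0 = Z.
rank ∂_1 = 9, rank ∂_2 = 20 ⇒ b_1 = 30 − 9 − 20 = 1; ∂_2 has invariant factor(s) [2] giving torsion. So H_1 = Z ⊕ Z/2Z.
rank ∂_2 = 20, rank ∂_3 = 0 ⇒ b_2 = 20 − 20 − 0 = 0. So H_2 = 0.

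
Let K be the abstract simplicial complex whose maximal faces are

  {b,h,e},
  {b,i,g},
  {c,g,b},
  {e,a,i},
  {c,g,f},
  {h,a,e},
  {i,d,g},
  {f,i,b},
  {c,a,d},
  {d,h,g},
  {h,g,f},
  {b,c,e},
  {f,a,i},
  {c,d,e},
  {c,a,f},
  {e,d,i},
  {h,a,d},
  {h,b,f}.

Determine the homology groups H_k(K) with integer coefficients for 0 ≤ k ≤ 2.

H_0 ≅ Z,  H_1 ≅ Z ⊕ Z_2,  H_2 = 0.

We work with the vertex ordering a < b < c < d < e < f < g < h < i. The simplices of K, each written with vertices in increasing order, are:

  0-simplices (9): a, b, c, d, e, f, g, h, i
  1-simplices (27): ac, ad, ae, af, ah, ai, bc, be, bf, bg, bh, bi, cd, ce, cf, cg, de, dg, dh, di, eh, ei, fg, fh, fi, gh, gi
  2-simplices (18): acd, acf, adh, aeh, aei, afi, bce, bcg, beh, bfh, bfi, bgi, cde, cfg, dei, dgh, dgi, fgh

Hence C_0 ≅ Z^9, C_1 ≅ Z^27, C_2 ≅ Z^18.

∂_1: C_1 → C_0 sends each edge [p,q] (with p < q) to q − p.
The resulting 9×27 matrix has rank 8, and its Smith normal form has invariant factors (1,1,1,1,1,1,1,1).

∂_2: C_2 → C_1 sends each 2-simplex [p,q,r] to [q,r] − [p,r] + [p,q]. For instance
  ∂bfh = fh − bh + bf,
  ∂bfi = fi − bi + bf.
This gives a 27×18 integer matrix of rank 18; reducing to Smith normal form yields diagonal entries (1,1,1,1,1,1,1,1,1,1,1,1,1,1,1,1,1,2).

Reading off H_k = ker ∂_k / im ∂_{k+1}:

  H_0: rank C_0 − rank ∂_1 = 9 − 8 = 1, and the invariant factors of ∂_1 are all 1, so H_0 = Z.
  H_1: rank ker ∂_1 − rank ∂_2 = (27 − 8) − 18 = 1, and ∂_2 has invariant factor 2 > 1, so H_1 = Z ⊕ Z_2.
  H_2: rank ker ∂_2 − rank ∂_3 = (18 − 18) − 0 = 0, and there is no ∂_3, so H_2 = 0.

(K is a triangulation of the Klein bottle.)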